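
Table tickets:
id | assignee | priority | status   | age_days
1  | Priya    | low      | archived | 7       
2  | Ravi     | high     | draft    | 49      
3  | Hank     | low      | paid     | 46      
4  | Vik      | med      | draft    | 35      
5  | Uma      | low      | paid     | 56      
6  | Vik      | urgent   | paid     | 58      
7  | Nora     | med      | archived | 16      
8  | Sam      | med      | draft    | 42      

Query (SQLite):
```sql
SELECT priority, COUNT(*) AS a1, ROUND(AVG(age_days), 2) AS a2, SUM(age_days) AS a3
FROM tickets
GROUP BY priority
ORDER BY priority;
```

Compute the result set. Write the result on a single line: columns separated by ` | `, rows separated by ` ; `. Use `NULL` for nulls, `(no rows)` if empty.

Group tickets by priority.
Per group compute: COUNT(*), ROUND(AVG(age_days), 2), SUM(age_days).
  high: ids {2} → COUNT(*)=1, ROUND(AVG(age_days), 2)=49, SUM(age_days)=49
  low: ids {1, 3, 5} → COUNT(*)=3, ROUND(AVG(age_days), 2)=36.33, SUM(age_days)=109
  med: ids {4, 7, 8} → COUNT(*)=3, ROUND(AVG(age_days), 2)=31, SUM(age_days)=93
  urgent: ids {6} → COUNT(*)=1, ROUND(AVG(age_days), 2)=58, SUM(age_days)=58

high | 1 | 49 | 49 ; low | 3 | 36.33 | 109 ; med | 3 | 31 | 93 ; urgent | 1 | 58 | 58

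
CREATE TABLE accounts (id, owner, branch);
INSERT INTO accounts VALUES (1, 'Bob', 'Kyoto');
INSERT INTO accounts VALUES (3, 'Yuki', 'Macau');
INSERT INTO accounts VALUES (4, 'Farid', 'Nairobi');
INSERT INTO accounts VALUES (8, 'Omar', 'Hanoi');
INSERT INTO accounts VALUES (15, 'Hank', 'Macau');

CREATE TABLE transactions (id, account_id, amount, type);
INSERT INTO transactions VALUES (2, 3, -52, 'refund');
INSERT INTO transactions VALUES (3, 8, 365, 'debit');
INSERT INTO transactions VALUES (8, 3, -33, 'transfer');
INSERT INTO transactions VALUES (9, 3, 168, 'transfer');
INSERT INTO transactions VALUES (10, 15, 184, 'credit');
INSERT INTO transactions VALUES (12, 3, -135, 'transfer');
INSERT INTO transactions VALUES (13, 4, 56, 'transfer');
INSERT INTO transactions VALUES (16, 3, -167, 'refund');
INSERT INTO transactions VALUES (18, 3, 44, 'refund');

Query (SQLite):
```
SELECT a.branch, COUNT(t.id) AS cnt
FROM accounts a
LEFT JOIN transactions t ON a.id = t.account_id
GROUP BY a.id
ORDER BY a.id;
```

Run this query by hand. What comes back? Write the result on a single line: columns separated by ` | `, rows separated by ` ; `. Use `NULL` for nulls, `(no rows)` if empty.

Kyoto | 0 ; Macau | 6 ; Nairobi | 1 ; Hanoi | 1 ; Macau | 1

LEFT JOIN keeps every accounts row; unmatched ones get NULL for transactions columns.
Group by accounts.id and compute COUNT(t.id). COUNT(col) of an all-NULL group is 0.
  1: ids {—} → COUNT(t.id)=0
  3: ids {2, 8, 9, 12, 16, 18} → COUNT(t.id)=6
  4: ids {13} → COUNT(t.id)=1
  8: ids {3} → COUNT(t.id)=1
  15: ids {10} → COUNT(t.id)=1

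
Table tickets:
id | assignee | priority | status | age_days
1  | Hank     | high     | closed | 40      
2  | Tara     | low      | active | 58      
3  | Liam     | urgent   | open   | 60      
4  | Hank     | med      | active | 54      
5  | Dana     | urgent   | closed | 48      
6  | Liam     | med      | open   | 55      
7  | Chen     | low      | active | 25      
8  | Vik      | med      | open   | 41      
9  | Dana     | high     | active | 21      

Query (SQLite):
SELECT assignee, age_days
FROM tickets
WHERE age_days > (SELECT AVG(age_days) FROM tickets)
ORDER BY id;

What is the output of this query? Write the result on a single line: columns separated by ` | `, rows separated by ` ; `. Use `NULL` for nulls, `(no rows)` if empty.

Tara | 58 ; Liam | 60 ; Hank | 54 ; Dana | 48 ; Liam | 55

Scalar subquery: AVG(age_days) over all tickets rows = 44.666667 (≈; comparison uses full precision).
Keep rows where age_days > that value.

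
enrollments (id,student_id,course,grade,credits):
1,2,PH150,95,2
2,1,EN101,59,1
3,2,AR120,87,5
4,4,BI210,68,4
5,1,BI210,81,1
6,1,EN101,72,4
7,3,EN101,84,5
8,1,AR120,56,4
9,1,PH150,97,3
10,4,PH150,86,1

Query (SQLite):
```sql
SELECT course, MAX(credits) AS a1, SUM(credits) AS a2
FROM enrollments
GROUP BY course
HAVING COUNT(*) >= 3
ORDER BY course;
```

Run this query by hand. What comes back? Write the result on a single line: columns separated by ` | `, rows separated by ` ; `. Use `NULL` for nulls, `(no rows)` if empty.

EN101 | 5 | 10 ; PH150 | 3 | 6

Group enrollments by course.
Per group compute: MAX(credits), SUM(credits).
HAVING: drop groups with fewer than 3 rows.
  AR120: ids {3, 8} → MAX(credits)=5, SUM(credits)=9
  BI210: ids {4, 5} → MAX(credits)=4, SUM(credits)=5
  EN101: ids {2, 6, 7} → MAX(credits)=5, SUM(credits)=10
  PH150: ids {1, 9, 10} → MAX(credits)=3, SUM(credits)=6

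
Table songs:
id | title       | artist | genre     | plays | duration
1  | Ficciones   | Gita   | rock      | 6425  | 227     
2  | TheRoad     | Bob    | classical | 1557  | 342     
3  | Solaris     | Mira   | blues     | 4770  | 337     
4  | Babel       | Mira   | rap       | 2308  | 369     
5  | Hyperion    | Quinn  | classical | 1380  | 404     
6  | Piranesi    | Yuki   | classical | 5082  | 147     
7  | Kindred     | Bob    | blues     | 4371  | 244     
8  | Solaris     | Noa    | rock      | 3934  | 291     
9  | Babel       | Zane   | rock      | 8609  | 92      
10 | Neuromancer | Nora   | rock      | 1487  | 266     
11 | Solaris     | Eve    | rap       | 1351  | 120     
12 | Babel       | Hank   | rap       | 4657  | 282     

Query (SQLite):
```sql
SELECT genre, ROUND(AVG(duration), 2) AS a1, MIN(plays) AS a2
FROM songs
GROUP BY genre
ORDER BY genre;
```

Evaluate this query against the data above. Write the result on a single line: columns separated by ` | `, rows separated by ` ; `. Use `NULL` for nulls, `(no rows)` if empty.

Group songs by genre.
Per group compute: ROUND(AVG(duration), 2), MIN(plays).
  blues: ids {3, 7} → ROUND(AVG(duration), 2)=290.5, MIN(plays)=4371
  classical: ids {2, 5, 6} → ROUND(AVG(duration), 2)=297.67, MIN(plays)=1380
  rap: ids {4, 11, 12} → ROUND(AVG(duration), 2)=257, MIN(plays)=1351
  rock: ids {1, 8, 9, 10} → ROUND(AVG(duration), 2)=219, MIN(plays)=1487

blues | 290.5 | 4371 ; classical | 297.67 | 1380 ; rap | 257 | 1351 ; rock | 219 | 1487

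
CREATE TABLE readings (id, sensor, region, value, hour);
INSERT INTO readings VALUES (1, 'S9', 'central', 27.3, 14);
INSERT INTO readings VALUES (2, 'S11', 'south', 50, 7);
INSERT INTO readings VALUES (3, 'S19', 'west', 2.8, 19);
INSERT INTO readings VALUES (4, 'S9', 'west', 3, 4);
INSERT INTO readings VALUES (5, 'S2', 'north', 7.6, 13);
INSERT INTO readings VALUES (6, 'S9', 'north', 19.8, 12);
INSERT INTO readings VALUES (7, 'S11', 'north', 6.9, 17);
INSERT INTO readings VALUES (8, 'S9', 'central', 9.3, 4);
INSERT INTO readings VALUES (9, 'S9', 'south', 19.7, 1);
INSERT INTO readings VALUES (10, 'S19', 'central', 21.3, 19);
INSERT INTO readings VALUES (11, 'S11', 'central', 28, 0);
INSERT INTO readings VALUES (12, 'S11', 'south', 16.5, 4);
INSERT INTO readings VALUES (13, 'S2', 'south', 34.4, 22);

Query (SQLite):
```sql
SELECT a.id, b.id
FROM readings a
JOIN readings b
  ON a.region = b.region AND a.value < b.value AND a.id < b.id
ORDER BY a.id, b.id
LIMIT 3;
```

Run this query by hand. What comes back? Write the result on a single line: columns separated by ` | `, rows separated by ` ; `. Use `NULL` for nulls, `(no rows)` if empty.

Pairs (a,b) with same region, a.value < b.value, a.id < b.id.
region groups: central:{1,8,10,11} north:{5,6,7} south:{2,9,12,13} west:{3,4}
Ordered by (a.id, b.id); first 3.

1 | 11 ; 3 | 4 ; 5 | 6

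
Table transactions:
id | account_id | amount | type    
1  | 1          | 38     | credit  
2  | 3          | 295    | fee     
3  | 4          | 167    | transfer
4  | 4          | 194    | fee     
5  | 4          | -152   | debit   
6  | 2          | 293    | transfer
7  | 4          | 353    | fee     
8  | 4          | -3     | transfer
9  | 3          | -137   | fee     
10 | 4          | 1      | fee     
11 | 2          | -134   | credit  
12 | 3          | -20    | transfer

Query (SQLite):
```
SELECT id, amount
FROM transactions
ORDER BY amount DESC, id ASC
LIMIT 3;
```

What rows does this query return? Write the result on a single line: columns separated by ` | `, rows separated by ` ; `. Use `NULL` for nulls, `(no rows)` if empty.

Sort by amount desc, tiebreak id asc: (353, id=7), (295, id=2), (293, id=6), (194, id=4), (167, id=3), (38, id=1) …. Take first 3.

7 | 353 ; 2 | 295 ; 6 | 293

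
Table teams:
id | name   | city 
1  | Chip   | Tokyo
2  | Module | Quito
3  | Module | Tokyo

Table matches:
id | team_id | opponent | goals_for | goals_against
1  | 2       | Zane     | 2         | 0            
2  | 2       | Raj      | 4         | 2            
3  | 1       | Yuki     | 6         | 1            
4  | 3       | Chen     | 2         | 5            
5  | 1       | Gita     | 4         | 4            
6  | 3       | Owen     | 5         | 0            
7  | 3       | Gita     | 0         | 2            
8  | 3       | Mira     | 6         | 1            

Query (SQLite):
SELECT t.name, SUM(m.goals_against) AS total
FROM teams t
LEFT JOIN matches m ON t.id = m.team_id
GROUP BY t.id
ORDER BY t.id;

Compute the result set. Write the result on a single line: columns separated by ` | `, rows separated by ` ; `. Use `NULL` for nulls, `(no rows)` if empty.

Chip | 5 ; Module | 2 ; Module | 8

LEFT JOIN keeps every teams row; unmatched ones get NULL for matches columns.
Group by teams.id and compute SUM(m.goals_against). SUM over an all-NULL group is NULL.
  1: ids {3, 5} → SUM(m.goals_against)=5
  2: ids {1, 2} → SUM(m.goals_against)=2
  3: ids {4, 6, 7, 8} → SUM(m.goals_against)=8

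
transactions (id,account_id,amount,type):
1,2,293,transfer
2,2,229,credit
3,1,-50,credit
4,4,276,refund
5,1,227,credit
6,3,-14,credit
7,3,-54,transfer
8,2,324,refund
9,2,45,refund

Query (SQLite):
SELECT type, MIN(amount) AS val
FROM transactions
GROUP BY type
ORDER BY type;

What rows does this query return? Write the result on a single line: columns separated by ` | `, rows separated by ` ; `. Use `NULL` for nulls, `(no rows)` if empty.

credit | -50 ; refund | 45 ; transfer | -54

Partition transactions by type; compute MIN(amount) within each group.
  credit: ids {2, 3, 5, 6} → MIN(amount)=-50
  refund: ids {4, 8, 9} → MIN(amount)=45
  transfer: ids {1, 7} → MIN(amount)=-54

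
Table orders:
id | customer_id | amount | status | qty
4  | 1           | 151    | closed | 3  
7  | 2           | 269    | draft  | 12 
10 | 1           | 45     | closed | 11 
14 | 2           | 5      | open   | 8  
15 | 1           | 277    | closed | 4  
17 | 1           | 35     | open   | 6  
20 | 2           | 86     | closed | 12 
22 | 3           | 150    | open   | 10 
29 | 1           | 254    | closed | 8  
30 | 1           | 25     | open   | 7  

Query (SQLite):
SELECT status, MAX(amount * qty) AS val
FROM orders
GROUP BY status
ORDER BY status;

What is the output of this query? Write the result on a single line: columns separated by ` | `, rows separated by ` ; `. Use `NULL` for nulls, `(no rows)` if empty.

closed | 2032 ; draft | 3228 ; open | 1500

For each row compute amount * qty.
Group by status; take MAX of the expression per group.
  closed: ids {4, 10, 15, 20, 29} → MAX(amount * qty)=2032
  draft: ids {7} → MAX(amount * qty)=3228
  open: ids {14, 17, 22, 30} → MAX(amount * qty)=1500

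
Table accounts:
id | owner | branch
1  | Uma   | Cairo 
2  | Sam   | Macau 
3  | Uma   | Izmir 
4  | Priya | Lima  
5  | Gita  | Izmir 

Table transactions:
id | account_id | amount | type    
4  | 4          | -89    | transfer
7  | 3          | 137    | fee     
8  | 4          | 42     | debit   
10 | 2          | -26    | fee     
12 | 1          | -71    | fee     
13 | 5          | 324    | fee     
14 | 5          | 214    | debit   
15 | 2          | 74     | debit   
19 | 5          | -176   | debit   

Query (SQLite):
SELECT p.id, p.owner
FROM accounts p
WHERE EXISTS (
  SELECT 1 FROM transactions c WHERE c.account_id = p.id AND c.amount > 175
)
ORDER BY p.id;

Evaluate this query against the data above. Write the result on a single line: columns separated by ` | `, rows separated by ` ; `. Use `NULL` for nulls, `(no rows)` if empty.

5 | Gita

For each accounts row, check whether any transactions with matching account_id has amount > 175.
Keep rows where that is true.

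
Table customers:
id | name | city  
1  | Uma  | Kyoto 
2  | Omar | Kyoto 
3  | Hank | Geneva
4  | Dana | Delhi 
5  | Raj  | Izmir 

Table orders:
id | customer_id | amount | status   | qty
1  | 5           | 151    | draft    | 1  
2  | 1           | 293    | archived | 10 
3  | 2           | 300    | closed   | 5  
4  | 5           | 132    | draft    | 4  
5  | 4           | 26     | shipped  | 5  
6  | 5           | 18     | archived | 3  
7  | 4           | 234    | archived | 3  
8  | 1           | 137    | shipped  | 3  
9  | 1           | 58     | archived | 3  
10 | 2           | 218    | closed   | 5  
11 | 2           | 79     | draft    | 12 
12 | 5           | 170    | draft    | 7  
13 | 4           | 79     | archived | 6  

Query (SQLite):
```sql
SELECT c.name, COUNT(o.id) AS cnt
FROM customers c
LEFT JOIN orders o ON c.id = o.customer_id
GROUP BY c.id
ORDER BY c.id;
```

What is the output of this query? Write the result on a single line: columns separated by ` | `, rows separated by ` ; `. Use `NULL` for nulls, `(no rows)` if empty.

LEFT JOIN keeps every customers row; unmatched ones get NULL for orders columns.
Group by customers.id and compute COUNT(o.id). COUNT(col) of an all-NULL group is 0.
  1: ids {2, 8, 9} → COUNT(o.id)=3
  2: ids {3, 10, 11} → COUNT(o.id)=3
  3: ids {—} → COUNT(o.id)=0
  4: ids {5, 7, 13} → COUNT(o.id)=3
  5: ids {1, 4, 6, 12} → COUNT(o.id)=4

Uma | 3 ; Omar | 3 ; Hank | 0 ; Dana | 3 ; Raj | 4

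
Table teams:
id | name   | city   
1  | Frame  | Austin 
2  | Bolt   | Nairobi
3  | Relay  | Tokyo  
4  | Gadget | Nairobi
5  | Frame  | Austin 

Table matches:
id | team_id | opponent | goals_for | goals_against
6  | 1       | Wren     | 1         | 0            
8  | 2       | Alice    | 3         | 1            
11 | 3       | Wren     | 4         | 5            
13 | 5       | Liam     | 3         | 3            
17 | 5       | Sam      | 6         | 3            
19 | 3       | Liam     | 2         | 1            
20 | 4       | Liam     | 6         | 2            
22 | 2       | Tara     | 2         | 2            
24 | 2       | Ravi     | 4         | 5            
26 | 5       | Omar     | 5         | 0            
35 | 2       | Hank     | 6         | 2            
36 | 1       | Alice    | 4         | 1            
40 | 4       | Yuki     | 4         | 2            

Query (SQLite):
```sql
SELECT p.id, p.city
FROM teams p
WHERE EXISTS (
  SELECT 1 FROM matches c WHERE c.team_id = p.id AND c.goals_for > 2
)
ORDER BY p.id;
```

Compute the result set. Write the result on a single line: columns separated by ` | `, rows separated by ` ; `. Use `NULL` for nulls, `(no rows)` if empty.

For each teams row, check whether any matches with matching team_id has goals_for > 2.
Keep rows where that is true.

1 | Austin ; 2 | Nairobi ; 3 | Tokyo ; 4 | Nairobi ; 5 | Austin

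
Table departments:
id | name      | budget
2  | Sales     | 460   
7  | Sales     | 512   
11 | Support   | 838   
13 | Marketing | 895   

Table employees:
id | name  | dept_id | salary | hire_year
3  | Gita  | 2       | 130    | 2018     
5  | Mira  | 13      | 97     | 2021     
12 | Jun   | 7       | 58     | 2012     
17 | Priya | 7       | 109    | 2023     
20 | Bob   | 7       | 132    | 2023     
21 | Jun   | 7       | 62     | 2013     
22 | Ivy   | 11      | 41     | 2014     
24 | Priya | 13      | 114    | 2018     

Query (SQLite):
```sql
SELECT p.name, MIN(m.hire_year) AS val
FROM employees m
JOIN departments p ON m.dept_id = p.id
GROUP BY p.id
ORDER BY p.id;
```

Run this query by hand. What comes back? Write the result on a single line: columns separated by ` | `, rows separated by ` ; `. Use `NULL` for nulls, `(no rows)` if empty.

Sales | 2018 ; Sales | 2012 ; Support | 2014 ; Marketing | 2018

Join each employees row to its departments via dept_id.
Group joined rows by departments.id; compute MIN(m.hire_year) per group.
  2: ids {3} → MIN(m.hire_year)=2018
  7: ids {12, 17, 20, 21} → MIN(m.hire_year)=2012
  11: ids {22} → MIN(m.hire_year)=2014
  13: ids {5, 24} → MIN(m.hire_year)=2018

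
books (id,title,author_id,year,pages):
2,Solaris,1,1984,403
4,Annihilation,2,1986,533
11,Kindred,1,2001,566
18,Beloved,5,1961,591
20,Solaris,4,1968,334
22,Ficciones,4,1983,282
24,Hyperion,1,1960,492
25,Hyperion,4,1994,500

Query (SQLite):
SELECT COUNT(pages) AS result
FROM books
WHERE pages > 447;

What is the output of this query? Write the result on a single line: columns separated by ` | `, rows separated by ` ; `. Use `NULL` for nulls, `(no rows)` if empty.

5

Rows where pages > 447 → pages values: [533, 566, 591, 492, 500].
COUNT(pages) counts non-NULL values → 5.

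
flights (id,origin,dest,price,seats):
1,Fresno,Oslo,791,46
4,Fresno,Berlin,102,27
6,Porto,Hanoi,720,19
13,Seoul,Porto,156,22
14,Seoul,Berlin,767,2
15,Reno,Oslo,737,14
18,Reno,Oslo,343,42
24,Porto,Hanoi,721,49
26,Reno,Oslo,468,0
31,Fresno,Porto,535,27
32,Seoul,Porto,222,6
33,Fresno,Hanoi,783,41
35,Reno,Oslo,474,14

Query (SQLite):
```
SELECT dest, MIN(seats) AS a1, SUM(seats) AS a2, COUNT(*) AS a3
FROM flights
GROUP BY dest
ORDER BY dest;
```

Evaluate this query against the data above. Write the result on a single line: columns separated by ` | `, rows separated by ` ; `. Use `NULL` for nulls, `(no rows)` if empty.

Group flights by dest.
Per group compute: MIN(seats), SUM(seats), COUNT(*).
  Berlin: ids {4, 14} → MIN(seats)=2, SUM(seats)=29, COUNT(*)=2
  Hanoi: ids {6, 24, 33} → MIN(seats)=19, SUM(seats)=109, COUNT(*)=3
  Oslo: ids {1, 15, 18, 26, 35} → MIN(seats)=0, SUM(seats)=116, COUNT(*)=5
  Porto: ids {13, 31, 32} → MIN(seats)=6, SUM(seats)=55, COUNT(*)=3

Berlin | 2 | 29 | 2 ; Hanoi | 19 | 109 | 3 ; Oslo | 0 | 116 | 5 ; Porto | 6 | 55 | 3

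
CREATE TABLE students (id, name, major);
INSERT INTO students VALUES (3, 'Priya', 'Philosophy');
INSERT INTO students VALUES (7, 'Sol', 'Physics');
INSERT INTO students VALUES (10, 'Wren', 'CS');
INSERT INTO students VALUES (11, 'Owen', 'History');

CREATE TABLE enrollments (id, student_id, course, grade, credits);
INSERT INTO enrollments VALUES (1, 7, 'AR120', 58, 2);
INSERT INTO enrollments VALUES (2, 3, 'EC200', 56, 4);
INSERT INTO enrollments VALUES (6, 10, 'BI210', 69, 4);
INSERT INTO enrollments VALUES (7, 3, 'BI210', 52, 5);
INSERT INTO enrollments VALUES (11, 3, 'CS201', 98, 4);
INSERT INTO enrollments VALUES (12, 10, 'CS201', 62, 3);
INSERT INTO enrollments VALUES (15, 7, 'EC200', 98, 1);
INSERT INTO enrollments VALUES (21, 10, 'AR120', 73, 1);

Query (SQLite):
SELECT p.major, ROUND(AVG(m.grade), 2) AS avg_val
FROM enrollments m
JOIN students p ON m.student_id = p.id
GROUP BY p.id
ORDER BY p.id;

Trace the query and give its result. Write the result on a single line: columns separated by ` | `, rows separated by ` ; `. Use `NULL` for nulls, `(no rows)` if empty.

Philosophy | 68.67 ; Physics | 78 ; CS | 68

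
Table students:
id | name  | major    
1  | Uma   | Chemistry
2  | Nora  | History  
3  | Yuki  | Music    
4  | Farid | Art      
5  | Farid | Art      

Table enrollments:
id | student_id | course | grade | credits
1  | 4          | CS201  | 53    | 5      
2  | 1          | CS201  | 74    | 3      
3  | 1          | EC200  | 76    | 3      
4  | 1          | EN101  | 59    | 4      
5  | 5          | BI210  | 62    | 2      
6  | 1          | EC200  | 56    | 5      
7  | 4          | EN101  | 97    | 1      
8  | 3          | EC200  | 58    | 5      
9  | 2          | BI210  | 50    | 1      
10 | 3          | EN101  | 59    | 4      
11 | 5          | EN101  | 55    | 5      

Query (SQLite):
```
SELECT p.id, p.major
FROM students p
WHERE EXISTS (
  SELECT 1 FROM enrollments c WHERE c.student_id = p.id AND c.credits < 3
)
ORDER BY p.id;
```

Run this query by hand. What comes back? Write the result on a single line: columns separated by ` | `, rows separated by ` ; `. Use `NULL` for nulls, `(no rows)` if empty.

2 | History ; 4 | Art ; 5 | Art

For each students row, check whether any enrollments with matching student_id has credits < 3.
Keep rows where that is true.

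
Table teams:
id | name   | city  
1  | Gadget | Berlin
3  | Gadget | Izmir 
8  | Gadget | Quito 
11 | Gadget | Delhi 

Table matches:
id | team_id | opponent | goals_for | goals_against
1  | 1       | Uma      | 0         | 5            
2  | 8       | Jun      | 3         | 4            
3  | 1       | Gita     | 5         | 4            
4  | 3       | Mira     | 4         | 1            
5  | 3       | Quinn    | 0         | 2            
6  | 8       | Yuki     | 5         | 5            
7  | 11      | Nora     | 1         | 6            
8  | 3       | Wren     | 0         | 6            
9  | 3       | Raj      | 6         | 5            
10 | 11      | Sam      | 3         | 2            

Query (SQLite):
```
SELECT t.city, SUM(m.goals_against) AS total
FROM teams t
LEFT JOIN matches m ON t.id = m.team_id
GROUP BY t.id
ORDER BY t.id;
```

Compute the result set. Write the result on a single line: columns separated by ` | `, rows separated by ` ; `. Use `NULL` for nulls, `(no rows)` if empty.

Berlin | 9 ; Izmir | 14 ; Quito | 9 ; Delhi | 8

LEFT JOIN keeps every teams row; unmatched ones get NULL for matches columns.
Group by teams.id and compute SUM(m.goals_against). SUM over an all-NULL group is NULL.
  1: ids {1, 3} → SUM(m.goals_against)=9
  3: ids {4, 5, 8, 9} → SUM(m.goals_against)=14
  8: ids {2, 6} → SUM(m.goals_against)=9
  11: ids {7, 10} → SUM(m.goals_against)=8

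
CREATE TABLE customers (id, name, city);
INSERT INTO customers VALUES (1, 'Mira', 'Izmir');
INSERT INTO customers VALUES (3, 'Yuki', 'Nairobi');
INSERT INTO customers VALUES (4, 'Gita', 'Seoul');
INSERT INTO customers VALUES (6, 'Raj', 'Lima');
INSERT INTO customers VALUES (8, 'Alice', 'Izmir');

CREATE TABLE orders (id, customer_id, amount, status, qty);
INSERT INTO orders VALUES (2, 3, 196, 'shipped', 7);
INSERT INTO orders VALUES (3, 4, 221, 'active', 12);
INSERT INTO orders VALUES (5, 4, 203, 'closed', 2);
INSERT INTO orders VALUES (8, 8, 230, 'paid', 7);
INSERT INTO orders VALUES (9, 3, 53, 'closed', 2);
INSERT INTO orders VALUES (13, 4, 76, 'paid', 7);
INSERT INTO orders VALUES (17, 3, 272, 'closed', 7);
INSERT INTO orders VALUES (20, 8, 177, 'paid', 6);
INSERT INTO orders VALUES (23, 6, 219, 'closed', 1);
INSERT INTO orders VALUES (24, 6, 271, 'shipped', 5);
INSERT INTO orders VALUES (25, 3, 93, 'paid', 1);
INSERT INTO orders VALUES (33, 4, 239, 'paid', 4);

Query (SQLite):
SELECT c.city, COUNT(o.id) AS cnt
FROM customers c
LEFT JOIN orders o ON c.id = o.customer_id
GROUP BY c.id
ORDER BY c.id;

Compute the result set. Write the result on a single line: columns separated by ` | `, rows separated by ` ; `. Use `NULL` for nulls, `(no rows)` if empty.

LEFT JOIN keeps every customers row; unmatched ones get NULL for orders columns.
Group by customers.id and compute COUNT(o.id). COUNT(col) of an all-NULL group is 0.
  1: ids {—} → COUNT(o.id)=0
  3: ids {2, 9, 17, 25} → COUNT(o.id)=4
  4: ids {3, 5, 13, 33} → COUNT(o.id)=4
  6: ids {23, 24} → COUNT(o.id)=2
  8: ids {8, 20} → COUNT(o.id)=2

Izmir | 0 ; Nairobi | 4 ; Seoul | 4 ; Lima | 2 ; Izmir | 2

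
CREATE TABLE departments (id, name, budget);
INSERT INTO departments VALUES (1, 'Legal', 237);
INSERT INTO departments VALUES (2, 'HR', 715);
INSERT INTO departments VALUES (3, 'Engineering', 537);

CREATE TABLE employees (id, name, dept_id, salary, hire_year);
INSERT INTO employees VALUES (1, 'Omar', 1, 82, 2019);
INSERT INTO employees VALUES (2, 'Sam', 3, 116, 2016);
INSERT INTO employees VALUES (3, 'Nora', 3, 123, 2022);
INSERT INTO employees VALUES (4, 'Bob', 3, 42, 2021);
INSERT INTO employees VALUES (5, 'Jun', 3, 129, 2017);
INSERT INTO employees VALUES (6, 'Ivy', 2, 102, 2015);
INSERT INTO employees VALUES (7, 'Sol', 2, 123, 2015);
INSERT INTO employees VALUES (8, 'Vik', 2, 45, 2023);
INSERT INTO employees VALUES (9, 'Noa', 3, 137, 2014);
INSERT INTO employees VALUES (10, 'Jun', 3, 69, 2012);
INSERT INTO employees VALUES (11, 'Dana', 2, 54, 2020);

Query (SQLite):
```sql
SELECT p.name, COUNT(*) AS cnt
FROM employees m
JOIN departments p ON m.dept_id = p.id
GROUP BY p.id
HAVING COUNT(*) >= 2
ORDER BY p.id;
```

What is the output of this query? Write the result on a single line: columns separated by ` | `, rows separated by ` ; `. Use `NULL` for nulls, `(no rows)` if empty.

Join each employees row to its departments via dept_id.
Group joined rows by departments.id; compute COUNT(*) per group.
HAVING: keep groups with count ≥ 2.
  1: ids {1} → COUNT(*)=1
  2: ids {6, 7, 8, 11} → COUNT(*)=4
  3: ids {2, 3, 4, 5, 9, 10} → COUNT(*)=6

HR | 4 ; Engineering | 6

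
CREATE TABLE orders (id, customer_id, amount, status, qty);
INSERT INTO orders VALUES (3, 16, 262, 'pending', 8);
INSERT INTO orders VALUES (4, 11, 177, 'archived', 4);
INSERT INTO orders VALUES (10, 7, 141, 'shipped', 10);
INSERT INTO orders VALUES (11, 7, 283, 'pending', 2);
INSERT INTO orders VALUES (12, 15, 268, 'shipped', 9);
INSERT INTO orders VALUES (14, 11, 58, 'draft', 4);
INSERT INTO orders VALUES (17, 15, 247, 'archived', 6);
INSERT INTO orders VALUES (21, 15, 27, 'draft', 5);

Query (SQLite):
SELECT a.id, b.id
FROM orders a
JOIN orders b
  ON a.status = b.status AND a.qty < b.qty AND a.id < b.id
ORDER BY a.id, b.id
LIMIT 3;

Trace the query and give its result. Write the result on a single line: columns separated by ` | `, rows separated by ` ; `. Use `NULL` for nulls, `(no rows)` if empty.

4 | 17 ; 14 | 21

Pairs (a,b) with same status, a.qty < b.qty, a.id < b.id.
status groups: archived:{4,17} draft:{14,21} pending:{3,11} shipped:{10,12}
Ordered by (a.id, b.id); first 3.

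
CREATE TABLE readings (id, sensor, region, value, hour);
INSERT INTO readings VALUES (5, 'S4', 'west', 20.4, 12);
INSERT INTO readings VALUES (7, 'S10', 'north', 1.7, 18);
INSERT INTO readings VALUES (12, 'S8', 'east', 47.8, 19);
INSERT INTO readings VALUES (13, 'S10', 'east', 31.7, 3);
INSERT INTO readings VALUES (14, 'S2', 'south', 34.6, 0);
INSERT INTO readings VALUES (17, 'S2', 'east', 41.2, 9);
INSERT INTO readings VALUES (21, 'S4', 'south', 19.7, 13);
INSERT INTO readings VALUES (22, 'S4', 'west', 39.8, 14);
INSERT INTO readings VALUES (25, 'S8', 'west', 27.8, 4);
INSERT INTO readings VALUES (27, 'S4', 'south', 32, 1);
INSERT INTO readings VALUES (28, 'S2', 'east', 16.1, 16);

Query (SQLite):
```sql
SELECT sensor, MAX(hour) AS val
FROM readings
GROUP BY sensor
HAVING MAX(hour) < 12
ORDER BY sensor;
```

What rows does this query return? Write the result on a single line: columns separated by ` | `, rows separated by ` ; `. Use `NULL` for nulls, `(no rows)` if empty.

(no rows)

Partition readings by sensor; compute MAX(hour) within each group.
HAVING: keep groups where MAX(hour) < 12.
  S10: ids {7, 13} → MAX(hour)=18
  S2: ids {14, 17, 28} → MAX(hour)=16
  S4: ids {5, 21, 22, 27} → MAX(hour)=14
  S8: ids {12, 25} → MAX(hour)=19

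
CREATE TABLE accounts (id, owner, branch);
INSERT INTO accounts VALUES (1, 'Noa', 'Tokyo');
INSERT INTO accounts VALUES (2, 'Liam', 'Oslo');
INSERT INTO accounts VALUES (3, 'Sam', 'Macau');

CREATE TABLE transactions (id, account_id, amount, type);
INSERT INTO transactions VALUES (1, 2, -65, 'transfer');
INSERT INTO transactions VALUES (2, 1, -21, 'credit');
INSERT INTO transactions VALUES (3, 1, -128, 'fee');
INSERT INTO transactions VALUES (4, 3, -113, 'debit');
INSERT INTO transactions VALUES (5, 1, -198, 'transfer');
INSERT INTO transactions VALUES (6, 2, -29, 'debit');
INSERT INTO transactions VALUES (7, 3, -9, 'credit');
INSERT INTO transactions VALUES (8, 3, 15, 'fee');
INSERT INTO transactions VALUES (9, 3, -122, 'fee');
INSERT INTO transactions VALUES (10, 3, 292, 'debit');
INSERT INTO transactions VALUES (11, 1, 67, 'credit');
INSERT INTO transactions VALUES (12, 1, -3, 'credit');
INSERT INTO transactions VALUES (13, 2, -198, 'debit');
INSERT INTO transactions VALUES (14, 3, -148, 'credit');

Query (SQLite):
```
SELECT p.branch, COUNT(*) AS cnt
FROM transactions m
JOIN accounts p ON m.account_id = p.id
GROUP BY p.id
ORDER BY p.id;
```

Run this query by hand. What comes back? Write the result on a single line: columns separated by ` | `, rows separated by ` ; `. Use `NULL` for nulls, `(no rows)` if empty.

Join each transactions row to its accounts via account_id.
Group joined rows by accounts.id; compute COUNT(*) per group.
  1: ids {2, 3, 5, 11, 12} → COUNT(*)=5
  2: ids {1, 6, 13} → COUNT(*)=3
  3: ids {4, 7, 8, 9, 10, 14} → COUNT(*)=6

Tokyo | 5 ; Oslo | 3 ; Macau | 6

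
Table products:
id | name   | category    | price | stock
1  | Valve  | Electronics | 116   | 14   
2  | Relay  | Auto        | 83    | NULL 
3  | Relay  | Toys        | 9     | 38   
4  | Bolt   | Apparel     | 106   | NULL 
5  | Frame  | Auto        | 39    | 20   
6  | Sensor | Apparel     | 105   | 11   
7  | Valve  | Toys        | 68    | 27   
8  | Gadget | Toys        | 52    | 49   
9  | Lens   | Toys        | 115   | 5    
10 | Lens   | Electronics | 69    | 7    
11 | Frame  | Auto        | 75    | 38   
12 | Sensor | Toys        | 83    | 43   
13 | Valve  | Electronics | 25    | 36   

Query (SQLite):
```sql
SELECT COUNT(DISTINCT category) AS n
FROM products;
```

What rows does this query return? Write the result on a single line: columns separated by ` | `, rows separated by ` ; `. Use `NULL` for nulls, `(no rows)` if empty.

Count distinct non-NULL category values.

4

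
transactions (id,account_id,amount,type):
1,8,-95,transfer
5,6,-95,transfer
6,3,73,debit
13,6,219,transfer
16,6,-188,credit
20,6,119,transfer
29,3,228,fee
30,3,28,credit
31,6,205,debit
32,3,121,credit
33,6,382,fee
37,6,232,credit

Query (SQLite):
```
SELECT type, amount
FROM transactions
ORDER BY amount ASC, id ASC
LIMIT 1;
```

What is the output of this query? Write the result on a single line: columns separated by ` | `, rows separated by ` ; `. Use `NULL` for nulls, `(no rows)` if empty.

Sort by amount asc, tiebreak id asc: (-188, id=16), (-95, id=1), (-95, id=5), (28, id=30) …. Take first 1.

credit | -188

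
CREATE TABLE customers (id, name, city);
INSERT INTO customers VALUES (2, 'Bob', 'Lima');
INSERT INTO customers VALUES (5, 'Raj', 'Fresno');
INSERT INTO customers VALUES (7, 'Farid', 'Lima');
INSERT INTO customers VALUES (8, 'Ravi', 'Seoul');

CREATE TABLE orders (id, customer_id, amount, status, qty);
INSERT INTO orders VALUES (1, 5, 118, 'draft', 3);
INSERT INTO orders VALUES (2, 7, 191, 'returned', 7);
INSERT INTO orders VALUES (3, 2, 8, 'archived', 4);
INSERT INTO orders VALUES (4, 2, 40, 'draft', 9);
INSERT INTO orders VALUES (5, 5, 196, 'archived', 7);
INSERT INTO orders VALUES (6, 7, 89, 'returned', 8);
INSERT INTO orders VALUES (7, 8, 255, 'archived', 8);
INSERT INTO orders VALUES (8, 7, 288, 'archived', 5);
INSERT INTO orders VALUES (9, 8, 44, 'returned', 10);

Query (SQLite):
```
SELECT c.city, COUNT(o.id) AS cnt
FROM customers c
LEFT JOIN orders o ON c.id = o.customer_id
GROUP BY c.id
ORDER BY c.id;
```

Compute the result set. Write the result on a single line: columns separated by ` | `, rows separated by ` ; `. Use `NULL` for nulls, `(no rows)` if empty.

Lima | 2 ; Fresno | 2 ; Lima | 3 ; Seoul | 2

LEFT JOIN keeps every customers row; unmatched ones get NULL for orders columns.
Group by customers.id and compute COUNT(o.id). COUNT(col) of an all-NULL group is 0.
  2: ids {3, 4} → COUNT(o.id)=2
  5: ids {1, 5} → COUNT(o.id)=2
  7: ids {2, 6, 8} → COUNT(o.id)=3
  8: ids {7, 9} → COUNT(o.id)=2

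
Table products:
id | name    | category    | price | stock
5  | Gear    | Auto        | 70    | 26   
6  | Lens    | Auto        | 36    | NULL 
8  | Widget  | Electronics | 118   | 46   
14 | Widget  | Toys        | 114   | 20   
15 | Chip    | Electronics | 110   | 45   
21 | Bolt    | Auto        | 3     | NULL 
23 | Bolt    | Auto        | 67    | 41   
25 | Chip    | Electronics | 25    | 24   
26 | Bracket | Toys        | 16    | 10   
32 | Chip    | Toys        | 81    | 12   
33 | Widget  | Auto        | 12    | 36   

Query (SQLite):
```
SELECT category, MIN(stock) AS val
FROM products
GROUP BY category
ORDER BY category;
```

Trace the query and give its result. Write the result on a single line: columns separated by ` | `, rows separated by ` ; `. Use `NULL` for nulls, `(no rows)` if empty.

Partition products by category; compute MIN(stock) within each group.
  Auto: ids {5, 6, 21, 23, 33} → MIN(stock)=26
  Electronics: ids {8, 15, 25} → MIN(stock)=24
  Toys: ids {14, 26, 32} → MIN(stock)=10

Auto | 26 ; Electronics | 24 ; Toys | 10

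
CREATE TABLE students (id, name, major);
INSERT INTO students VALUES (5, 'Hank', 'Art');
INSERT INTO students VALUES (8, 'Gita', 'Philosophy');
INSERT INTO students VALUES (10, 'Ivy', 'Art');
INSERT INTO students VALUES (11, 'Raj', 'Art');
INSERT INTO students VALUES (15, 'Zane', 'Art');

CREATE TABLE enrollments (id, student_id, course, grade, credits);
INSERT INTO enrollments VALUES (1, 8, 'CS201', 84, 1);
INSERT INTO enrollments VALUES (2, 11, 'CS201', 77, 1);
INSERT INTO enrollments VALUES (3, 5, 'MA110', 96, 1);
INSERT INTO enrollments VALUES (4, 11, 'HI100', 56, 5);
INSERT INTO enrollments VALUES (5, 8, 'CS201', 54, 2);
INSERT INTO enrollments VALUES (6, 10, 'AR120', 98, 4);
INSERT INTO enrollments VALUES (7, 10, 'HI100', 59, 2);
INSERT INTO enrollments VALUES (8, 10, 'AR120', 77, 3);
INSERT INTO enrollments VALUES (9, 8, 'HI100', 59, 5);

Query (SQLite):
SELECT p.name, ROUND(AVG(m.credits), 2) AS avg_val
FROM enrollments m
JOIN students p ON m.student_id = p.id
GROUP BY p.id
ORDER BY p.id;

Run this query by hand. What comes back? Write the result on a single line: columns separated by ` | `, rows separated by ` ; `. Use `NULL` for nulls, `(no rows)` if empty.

Join each enrollments row to its students via student_id.
Group joined rows by students.id; compute ROUND(AVG(m.credits), 2) per group.
  5: ids {3} → ROUND(AVG(m.credits), 2)=1
  8: ids {1, 5, 9} → ROUND(AVG(m.credits), 2)=2.67
  10: ids {6, 7, 8} → ROUND(AVG(m.credits), 2)=3
  11: ids {2, 4} → ROUND(AVG(m.credits), 2)=3

Hank | 1 ; Gita | 2.67 ; Ivy | 3 ; Raj | 3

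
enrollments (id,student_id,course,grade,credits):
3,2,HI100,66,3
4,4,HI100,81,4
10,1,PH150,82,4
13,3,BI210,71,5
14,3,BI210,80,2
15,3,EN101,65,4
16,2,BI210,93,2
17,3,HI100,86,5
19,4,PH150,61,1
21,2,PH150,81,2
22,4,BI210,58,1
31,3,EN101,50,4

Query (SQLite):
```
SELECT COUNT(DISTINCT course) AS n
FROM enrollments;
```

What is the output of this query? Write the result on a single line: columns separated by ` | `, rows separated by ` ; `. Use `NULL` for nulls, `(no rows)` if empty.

4

Count distinct non-NULL course values.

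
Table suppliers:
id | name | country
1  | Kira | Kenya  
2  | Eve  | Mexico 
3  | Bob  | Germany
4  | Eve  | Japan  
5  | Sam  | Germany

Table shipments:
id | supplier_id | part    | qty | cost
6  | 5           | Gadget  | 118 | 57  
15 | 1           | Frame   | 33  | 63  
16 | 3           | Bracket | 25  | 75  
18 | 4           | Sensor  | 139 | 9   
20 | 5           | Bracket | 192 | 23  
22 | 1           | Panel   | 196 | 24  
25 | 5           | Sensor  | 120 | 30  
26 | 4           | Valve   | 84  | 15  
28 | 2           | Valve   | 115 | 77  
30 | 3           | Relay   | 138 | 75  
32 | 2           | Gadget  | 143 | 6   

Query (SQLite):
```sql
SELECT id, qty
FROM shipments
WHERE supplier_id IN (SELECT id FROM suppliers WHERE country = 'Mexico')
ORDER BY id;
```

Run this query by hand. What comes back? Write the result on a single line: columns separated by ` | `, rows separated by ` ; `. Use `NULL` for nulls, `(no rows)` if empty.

Inner query: suppliers.id where country = 'Mexico'.
Outer: keep shipments rows whose supplier_id is in that set.
Inner query → {2}

28 | 115 ; 32 | 143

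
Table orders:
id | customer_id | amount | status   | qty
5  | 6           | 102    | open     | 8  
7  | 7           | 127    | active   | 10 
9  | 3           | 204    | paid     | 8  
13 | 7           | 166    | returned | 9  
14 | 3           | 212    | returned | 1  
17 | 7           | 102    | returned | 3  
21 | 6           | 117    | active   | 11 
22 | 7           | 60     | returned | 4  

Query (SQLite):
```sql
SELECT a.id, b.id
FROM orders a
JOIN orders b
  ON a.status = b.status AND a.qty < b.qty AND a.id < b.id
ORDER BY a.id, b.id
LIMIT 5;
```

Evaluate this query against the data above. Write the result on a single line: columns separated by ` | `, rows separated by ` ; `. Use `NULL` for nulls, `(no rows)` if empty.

7 | 21 ; 14 | 17 ; 14 | 22 ; 17 | 22

Pairs (a,b) with same status, a.qty < b.qty, a.id < b.id.
status groups: active:{7,21} open:{5} paid:{9} returned:{13,14,17,22}
Ordered by (a.id, b.id); first 5.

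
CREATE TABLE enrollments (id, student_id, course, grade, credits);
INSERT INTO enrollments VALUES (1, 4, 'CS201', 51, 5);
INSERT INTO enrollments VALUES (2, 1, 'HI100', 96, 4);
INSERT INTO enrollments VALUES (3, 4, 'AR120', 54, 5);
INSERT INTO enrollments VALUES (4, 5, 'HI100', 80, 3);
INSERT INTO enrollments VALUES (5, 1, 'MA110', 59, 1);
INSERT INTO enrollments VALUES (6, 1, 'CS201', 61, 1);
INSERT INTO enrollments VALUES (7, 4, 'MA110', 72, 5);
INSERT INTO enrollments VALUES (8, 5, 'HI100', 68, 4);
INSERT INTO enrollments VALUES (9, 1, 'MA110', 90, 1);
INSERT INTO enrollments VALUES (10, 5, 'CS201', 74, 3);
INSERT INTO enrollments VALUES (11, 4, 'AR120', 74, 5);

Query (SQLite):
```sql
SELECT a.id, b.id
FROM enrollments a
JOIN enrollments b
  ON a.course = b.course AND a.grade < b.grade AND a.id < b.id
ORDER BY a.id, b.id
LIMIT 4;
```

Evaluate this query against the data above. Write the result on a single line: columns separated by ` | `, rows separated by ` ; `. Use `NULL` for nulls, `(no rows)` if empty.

1 | 6 ; 1 | 10 ; 3 | 11 ; 5 | 7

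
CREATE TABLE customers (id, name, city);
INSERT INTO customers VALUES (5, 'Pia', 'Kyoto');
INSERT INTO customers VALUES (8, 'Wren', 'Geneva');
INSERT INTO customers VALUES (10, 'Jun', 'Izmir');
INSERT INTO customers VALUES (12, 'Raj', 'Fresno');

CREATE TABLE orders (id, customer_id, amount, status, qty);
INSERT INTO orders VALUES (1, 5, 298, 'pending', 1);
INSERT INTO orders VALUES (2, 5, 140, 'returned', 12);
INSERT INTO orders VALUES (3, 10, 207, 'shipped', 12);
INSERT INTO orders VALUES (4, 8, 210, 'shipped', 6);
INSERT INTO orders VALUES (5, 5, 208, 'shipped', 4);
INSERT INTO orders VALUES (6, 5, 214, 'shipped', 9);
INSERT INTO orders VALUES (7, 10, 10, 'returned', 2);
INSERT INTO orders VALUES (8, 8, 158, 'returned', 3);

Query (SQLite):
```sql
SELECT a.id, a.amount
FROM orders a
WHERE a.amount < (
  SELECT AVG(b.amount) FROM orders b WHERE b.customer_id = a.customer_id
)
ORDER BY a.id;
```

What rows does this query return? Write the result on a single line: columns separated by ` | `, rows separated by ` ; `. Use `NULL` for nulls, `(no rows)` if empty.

For each orders row a, compute AVG(amount) over rows sharing a.customer_id.
Keep row a if a.amount < that per-group AVG.
  customer_id=5: AVG(amount) = 215.0
  customer_id=8: AVG(amount) = 184.0
  customer_id=10: AVG(amount) = 108.5

2 | 140 ; 5 | 208 ; 6 | 214 ; 7 | 10 ; 8 | 158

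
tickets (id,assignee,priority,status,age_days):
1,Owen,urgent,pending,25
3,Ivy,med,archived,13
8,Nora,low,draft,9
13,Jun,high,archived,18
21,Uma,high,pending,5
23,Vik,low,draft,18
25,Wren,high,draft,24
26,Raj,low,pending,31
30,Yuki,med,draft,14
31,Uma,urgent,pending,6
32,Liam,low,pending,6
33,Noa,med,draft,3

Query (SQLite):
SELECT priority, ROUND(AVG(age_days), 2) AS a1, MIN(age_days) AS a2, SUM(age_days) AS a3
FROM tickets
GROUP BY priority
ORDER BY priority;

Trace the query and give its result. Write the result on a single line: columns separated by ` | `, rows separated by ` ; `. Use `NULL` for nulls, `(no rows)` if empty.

high | 15.67 | 5 | 47 ; low | 16 | 6 | 64 ; med | 10 | 3 | 30 ; urgent | 15.5 | 6 | 31

Group tickets by priority.
Per group compute: ROUND(AVG(age_days), 2), MIN(age_days), SUM(age_days).
  high: ids {13, 21, 25} → ROUND(AVG(age_days), 2)=15.67, MIN(age_days)=5, SUM(age_days)=47
  low: ids {8, 23, 26, 32} → ROUND(AVG(age_days), 2)=16, MIN(age_days)=6, SUM(age_days)=64
  med: ids {3, 30, 33} → ROUND(AVG(age_days), 2)=10, MIN(age_days)=3, SUM(age_days)=30
  urgent: ids {1, 31} → ROUND(AVG(age_days), 2)=15.5, MIN(age_days)=6, SUM(age_days)=31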